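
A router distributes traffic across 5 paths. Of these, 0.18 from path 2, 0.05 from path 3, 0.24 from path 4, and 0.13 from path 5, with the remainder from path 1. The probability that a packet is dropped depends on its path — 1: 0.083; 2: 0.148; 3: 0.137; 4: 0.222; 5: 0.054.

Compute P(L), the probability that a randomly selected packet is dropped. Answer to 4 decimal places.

P(1) = 1 − (0.18 + 0.05 + 0.24 + 0.13) = 0.4.
Using total probability over the partition,
P(L) = P(L|1)·P(1) + P(L|2)·P(2) + P(L|3)·P(3) + P(L|4)·P(4) + P(L|5)·P(5)
      = 0.083·0.4 + 0.148·0.18 + 0.137·0.05 + 0.222·0.24 + 0.054·0.13
      = 0.0332 + 0.02664 + 0.00685 + 0.05328 + 0.00702 = 0.12699

P(L) ≈ 0.1270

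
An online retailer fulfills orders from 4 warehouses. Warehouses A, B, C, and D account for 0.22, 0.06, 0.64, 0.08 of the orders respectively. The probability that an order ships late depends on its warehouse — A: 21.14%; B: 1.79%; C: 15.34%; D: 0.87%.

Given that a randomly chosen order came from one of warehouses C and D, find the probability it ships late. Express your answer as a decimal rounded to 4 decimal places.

0.1373

Let S = {C, D}.
P(S) = 0.64 + 0.08 = 0.72.
P(L ∩ S) = 0.1534·0.64 + 0.0087·0.08 = 0.098176 + 0.000696 = 0.098872.
P(L | S) = 0.098872 / 0.72 = 0.137322…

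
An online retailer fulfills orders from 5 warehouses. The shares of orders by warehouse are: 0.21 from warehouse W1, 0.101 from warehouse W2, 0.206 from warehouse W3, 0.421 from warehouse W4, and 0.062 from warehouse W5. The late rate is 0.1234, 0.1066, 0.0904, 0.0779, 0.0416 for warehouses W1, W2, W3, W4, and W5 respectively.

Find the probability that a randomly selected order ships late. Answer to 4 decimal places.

By the law of total probability,
P(L) = P(L|W1)·P(W1) + P(L|W2)·P(W2) + P(L|W3)·P(W3) + P(L|W4)·P(W4) + P(L|W5)·P(W5)
      = 0.1234·0.21 + 0.1066·0.101 + 0.0904·0.206 + 0.0779·0.421 + 0.0416·0.062
      = 0.025914 + 0.0107666 + 0.0186224 + 0.0327959 + 0.0025792 = 0.0906781

P(L) ≈ 0.0907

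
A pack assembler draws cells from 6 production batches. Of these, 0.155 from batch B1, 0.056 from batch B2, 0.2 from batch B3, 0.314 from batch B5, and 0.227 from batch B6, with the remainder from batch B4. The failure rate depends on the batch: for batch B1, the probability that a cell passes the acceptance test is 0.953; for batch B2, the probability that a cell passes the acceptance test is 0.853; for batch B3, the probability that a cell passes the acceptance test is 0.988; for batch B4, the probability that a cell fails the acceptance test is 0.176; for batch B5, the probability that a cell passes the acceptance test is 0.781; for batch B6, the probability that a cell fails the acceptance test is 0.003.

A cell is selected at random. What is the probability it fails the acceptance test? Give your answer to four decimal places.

P(F) ≈ 0.0958

P(B4) = 1 − (0.155 + 0.056 + 0.2 + 0.314 + 0.227) = 0.048.
P(F|B1) = 1 − 0.953 = 0.047.
P(F|B2) = 1 − 0.853 = 0.147.
P(F|B3) = 1 − 0.988 = 0.012.
P(F|B5) = 1 − 0.781 = 0.219.
P(F) = P(F|B1)·P(B1) + P(F|B2)·P(B2) + P(F|B3)·P(B3) + P(F|B4)·P(B4) + P(F|B5)·P(B5) + P(F|B6)·P(B6)
      = 0.047·0.155 + 0.147·0.056 + 0.012·0.2 + 0.176·0.048 + 0.219·0.314 + 0.003·0.227
      = 0.007285 + 0.008232 + 0.0024 + 0.008448 + 0.068766 + 0.000681 = 0.095812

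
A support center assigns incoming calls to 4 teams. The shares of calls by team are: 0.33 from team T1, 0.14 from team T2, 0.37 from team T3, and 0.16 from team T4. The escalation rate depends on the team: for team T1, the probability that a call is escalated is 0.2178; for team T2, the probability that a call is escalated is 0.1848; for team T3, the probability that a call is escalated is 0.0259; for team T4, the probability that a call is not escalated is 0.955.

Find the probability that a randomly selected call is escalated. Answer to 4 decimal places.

P(E) ≈ 0.1145

P(E|T4) = 1 − 0.955 = 0.045.
Using total probability over the partition,
P(E) = P(E|T1)·P(T1) + P(E|T2)·P(T2) + P(E|T3)·P(T3) + P(E|T4)·P(T4)
      = 0.2178·0.33 + 0.1848·0.14 + 0.0259·0.37 + 0.045·0.16
      = 0.071874 + 0.025872 + 0.009583 + 0.0072 = 0.114529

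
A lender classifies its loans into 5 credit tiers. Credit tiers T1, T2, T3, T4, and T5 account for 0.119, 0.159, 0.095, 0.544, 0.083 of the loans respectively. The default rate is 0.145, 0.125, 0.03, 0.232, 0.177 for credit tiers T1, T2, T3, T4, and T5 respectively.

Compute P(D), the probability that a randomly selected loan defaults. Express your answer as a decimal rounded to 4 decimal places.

P(D) = P(D|T1)·P(T1) + P(D|T2)·P(T2) + P(D|T3)·P(T3) + P(D|T4)·P(T4) + P(D|T5)·P(T5)
      = 0.145·0.119 + 0.125·0.159 + 0.03·0.095 + 0.232·0.544 + 0.177·0.083
      = 0.017255 + 0.019875 + 0.00285 + 0.126208 + 0.014691 = 0.180879

P(D) ≈ 0.1809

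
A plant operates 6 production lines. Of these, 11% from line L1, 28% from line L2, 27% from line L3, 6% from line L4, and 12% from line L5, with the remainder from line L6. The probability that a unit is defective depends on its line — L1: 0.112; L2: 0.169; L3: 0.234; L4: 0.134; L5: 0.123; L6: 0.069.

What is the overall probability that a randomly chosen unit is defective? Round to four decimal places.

P(L6) = 1 − (0.11 + 0.28 + 0.27 + 0.06 + 0.12) = 0.16.
Using total probability over the partition,
P(D) = P(D|L1)·P(L1) + P(D|L2)·P(L2) + P(D|L3)·P(L3) + P(D|L4)·P(L4) + P(D|L5)·P(L5) + P(D|L6)·P(L6)
      = 0.112·0.11 + 0.169·0.28 + 0.234·0.27 + 0.134·0.06 + 0.123·0.12 + 0.069·0.16
      = 0.01232 + 0.04732 + 0.06318 + 0.00804 + 0.01476 + 0.01104 = 0.15666

P(D) ≈ 0.1567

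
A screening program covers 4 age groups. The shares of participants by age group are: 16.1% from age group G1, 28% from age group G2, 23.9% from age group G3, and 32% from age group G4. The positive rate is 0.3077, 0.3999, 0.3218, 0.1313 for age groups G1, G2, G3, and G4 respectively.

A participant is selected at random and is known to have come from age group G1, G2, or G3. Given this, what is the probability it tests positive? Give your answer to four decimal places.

0.3506

Let S = {G1, G2, G3}.
P(S) = 0.161 + 0.28 + 0.239 = 0.68.
P(T ∩ S) = 0.3077·0.161 + 0.3999·0.28 + 0.3218·0.239 = 0.0495397 + 0.111972 + 0.0769102 = 0.2384219.
P(T | S) = 0.2384219 / 0.68 = 0.350620…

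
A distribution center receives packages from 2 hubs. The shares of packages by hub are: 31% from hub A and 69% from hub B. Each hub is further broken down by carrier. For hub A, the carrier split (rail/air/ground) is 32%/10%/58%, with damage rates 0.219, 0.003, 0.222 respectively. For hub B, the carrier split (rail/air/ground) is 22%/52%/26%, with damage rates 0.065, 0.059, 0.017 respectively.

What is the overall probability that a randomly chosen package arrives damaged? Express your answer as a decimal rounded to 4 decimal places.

P(D|A) = 0.32·0.219 + 0.1·0.003 + 0.58·0.222 = 0.07008 + 0.0003 + 0.12876 = 0.19914
P(D|B) = 0.22·0.065 + 0.52·0.059 + 0.26·0.017 = 0.0143 + 0.03068 + 0.00442 = 0.0494
By total probability over the outer partition,
P(D) = 0.31·0.19914 + 0.69·0.0494
      = 0.0617334 + 0.034086 = 0.0958194

0.0958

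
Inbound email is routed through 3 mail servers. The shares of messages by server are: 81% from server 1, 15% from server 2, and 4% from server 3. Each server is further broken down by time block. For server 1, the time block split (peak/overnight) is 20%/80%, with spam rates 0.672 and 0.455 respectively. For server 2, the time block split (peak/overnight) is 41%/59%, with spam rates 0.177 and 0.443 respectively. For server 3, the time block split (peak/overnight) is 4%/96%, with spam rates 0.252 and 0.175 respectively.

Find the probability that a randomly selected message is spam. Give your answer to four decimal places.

P(S|1) = 0.2·0.672 + 0.8·0.455 = 0.1344 + 0.364 = 0.4984
P(S|2) = 0.41·0.177 + 0.59·0.443 = 0.07257 + 0.26137 = 0.33394
P(S|3) = 0.04·0.252 + 0.96·0.175 = 0.01008 + 0.168 = 0.17808
Then overall,
P(S) = 0.81·0.4984 + 0.15·0.33394 + 0.04·0.17808
      = 0.403704 + 0.050091 + 0.0071232 = 0.4609182

P(S) ≈ 0.4609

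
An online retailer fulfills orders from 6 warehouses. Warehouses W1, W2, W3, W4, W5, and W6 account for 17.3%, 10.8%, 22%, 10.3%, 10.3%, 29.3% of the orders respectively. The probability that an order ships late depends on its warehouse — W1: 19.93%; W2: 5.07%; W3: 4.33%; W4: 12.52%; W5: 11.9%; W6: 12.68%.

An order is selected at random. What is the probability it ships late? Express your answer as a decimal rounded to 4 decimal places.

P(L) = P(L|W1)·P(W1) + P(L|W2)·P(W2) + P(L|W3)·P(W3) + P(L|W4)·P(W4) + P(L|W5)·P(W5) + P(L|W6)·P(W6)
      = 0.1993·0.173 + 0.0507·0.108 + 0.0433·0.22 + 0.1252·0.103 + 0.119·0.103 + 0.1268·0.293
      = 0.0344789 + 0.0054756 + 0.009526 + 0.0128956 + 0.012257 + 0.0371524 = 0.1117855

P(L) ≈ 0.1118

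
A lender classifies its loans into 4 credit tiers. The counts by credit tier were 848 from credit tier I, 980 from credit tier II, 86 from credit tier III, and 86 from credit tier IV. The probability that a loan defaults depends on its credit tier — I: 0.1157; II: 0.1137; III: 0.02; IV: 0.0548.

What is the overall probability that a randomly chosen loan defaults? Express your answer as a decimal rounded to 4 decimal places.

P(D) ≈ 0.1080

Total: 848 + 980 + 86 + 86 = 2000.
P(I) = 848/2000 = 0.424. P(II) = 980/2000 = 0.49. P(III) = 86/2000 = 0.043. P(IV) = 86/2000 = 0.043.
P(D) = P(D|I)·P(I) + P(D|II)·P(II) + P(D|III)·P(III) + P(D|IV)·P(IV)
      = 0.1157·0.424 + 0.1137·0.49 + 0.02·0.043 + 0.0548·0.043
      = 0.0490568 + 0.055713 + 0.00086 + 0.0023564 = 0.1079862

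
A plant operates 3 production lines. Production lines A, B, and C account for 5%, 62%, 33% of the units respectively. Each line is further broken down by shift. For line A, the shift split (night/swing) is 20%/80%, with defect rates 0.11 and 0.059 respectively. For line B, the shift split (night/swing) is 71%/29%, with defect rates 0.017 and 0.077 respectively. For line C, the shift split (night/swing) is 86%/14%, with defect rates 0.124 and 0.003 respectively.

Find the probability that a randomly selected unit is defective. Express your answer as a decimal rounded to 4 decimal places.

P(D|A) = 0.2·0.11 + 0.8·0.059 = 0.022 + 0.0472 = 0.0692
P(D|B) = 0.71·0.017 + 0.29·0.077 = 0.01207 + 0.02233 = 0.0344
P(D|C) = 0.86·0.124 + 0.14·0.003 = 0.10664 + 0.00042 = 0.10706
By total probability over the outer partition,
P(D) = 0.05·0.0692 + 0.62·0.0344 + 0.33·0.10706
      = 0.00346 + 0.021328 + 0.0353298 = 0.0601178

P(D) ≈ 0.0601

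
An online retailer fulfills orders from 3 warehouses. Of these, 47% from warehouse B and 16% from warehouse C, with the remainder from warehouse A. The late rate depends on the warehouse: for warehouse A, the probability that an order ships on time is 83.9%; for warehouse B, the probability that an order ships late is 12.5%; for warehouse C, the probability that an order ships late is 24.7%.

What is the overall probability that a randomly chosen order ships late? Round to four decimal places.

0.1578

P(A) = 1 − (0.47 + 0.16) = 0.37.
P(L|A) = 1 − 0.839 = 0.161.
P(L) = P(L|A)·P(A) + P(L|B)·P(B) + P(L|C)·P(C)
      = 0.161·0.37 + 0.125·0.47 + 0.247·0.16
      = 0.05957 + 0.05875 + 0.03952 = 0.15784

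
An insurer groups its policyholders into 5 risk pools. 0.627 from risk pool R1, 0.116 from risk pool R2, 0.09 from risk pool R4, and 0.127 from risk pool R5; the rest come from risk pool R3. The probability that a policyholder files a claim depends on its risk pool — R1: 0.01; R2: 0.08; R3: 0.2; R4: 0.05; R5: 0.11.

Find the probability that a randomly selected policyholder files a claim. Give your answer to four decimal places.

P(R3) = 1 − (0.627 + 0.116 + 0.09 + 0.127) = 0.04.
P(C) = P(C|R1)·P(R1) + P(C|R2)·P(R2) + P(C|R3)·P(R3) + P(C|R4)·P(R4) + P(C|R5)·P(R5)
      = 0.01·0.627 + 0.08·0.116 + 0.2·0.04 + 0.05·0.09 + 0.11·0.127
      = 0.00627 + 0.00928 + 0.008 + 0.0045 + 0.01397 = 0.04202

P(C) ≈ 0.0420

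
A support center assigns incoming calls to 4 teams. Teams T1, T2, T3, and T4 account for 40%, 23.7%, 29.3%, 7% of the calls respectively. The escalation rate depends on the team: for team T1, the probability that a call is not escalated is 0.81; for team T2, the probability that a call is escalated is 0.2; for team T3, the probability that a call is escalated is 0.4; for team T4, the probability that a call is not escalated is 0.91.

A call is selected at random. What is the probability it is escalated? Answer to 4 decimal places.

P(E|T1) = 1 − 0.81 = 0.19.
P(E|T4) = 1 − 0.91 = 0.09.
Summing over the partition,
P(E) = P(E|T1)·P(T1) + P(E|T2)·P(T2) + P(E|T3)·P(T3) + P(E|T4)·P(T4)
      = 0.19·0.4 + 0.2·0.237 + 0.4·0.293 + 0.09·0.07
      = 0.076 + 0.0474 + 0.1172 + 0.0063 = 0.2469

0.2469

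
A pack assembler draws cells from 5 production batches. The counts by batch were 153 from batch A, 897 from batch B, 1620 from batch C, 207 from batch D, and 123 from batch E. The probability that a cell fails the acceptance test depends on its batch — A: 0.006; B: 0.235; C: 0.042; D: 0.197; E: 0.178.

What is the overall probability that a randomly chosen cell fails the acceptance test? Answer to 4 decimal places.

P(F) ≈ 0.1141

Total: 153 + 897 + 1620 + 207 + 123 = 3000.
P(A) = 153/3000 = 0.051. P(B) = 897/3000 = 0.299. P(C) = 1620/3000 = 0.54. P(D) = 207/3000 = 0.069. P(E) = 123/3000 = 0.041.
P(F) = P(F|A)·P(A) + P(F|B)·P(B) + P(F|C)·P(C) + P(F|D)·P(D) + P(F|E)·P(E)
      = 0.006·0.051 + 0.235·0.299 + 0.042·0.54 + 0.197·0.069 + 0.178·0.041
      = 0.000306 + 0.070265 + 0.02268 + 0.013593 + 0.007298 = 0.114142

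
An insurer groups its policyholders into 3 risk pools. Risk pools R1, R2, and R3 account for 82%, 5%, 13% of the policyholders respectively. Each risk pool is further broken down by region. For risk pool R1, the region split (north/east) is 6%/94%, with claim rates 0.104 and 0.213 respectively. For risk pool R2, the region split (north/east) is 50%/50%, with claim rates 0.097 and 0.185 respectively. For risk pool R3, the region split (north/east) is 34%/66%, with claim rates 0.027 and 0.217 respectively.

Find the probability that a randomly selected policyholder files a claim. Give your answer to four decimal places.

P(C|R1) = 0.06·0.104 + 0.94·0.213 = 0.00624 + 0.20022 = 0.20646
P(C|R2) = 0.5·0.097 + 0.5·0.185 = 0.0485 + 0.0925 = 0.141
P(C|R3) = 0.34·0.027 + 0.66·0.217 = 0.00918 + 0.14322 = 0.1524
By total probability over the outer partition,
P(C) = 0.82·0.20646 + 0.05·0.141 + 0.13·0.1524
      = 0.1692972 + 0.00705 + 0.019812 = 0.1961592

P(C) ≈ 0.1962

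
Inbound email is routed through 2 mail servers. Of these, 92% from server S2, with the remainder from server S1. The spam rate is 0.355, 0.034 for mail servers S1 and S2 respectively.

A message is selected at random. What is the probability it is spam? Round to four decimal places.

0.0597

P(S1) = 1 − (0.92) = 0.08.
By the law of total probability,
P(S) = P(S|S1)·P(S1) + P(S|S2)·P(S2)
      = 0.355·0.08 + 0.034·0.92
      = 0.0284 + 0.03128 = 0.05968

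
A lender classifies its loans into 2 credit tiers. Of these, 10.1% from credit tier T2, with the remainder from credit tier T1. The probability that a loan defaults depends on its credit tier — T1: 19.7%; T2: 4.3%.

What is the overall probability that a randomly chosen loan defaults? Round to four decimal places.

P(T1) = 1 − (0.101) = 0.899.
By the law of total probability,
P(D) = P(D|T1)·P(T1) + P(D|T2)·P(T2)
      = 0.197·0.899 + 0.043·0.101
      = 0.177103 + 0.004343 = 0.181446

0.1814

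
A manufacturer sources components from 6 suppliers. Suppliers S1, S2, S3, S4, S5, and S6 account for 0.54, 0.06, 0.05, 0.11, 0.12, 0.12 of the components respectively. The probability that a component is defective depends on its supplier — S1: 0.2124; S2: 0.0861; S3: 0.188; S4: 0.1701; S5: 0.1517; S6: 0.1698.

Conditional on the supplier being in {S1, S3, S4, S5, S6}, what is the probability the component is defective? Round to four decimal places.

Let S = {S1, S3, S4, S5, S6}.
P(S) = 0.54 + 0.05 + 0.11 + 0.12 + 0.12 = 0.94.
P(D ∩ S) = 0.2124·0.54 + 0.188·0.05 + 0.1701·0.11 + 0.1517·0.12 + 0.1698·0.12 = 0.114696 + 0.0094 + 0.018711 + 0.018204 + 0.020376 = 0.181387.
P(D | S) = 0.181387 / 0.94 = 0.192965…

P(D|S) ≈ 0.1930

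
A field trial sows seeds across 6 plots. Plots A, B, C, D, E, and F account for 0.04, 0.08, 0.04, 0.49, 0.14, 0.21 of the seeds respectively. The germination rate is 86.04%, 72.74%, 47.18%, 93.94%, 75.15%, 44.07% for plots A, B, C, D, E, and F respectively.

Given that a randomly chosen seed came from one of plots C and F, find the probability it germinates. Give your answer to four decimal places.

0.4457

Let S = {C, F}.
P(S) = 0.04 + 0.21 = 0.25.
P(G ∩ S) = 0.4718·0.04 + 0.4407·0.21 = 0.018872 + 0.092547 = 0.111419.
P(G | S) = 0.111419 / 0.25 = 0.445676…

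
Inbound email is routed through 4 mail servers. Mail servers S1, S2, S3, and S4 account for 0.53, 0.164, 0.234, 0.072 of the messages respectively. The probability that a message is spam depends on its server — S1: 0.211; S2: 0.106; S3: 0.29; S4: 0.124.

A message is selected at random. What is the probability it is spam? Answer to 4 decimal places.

P(S) = P(S|S1)·P(S1) + P(S|S2)·P(S2) + P(S|S3)·P(S3) + P(S|S4)·P(S4)
      = 0.211·0.53 + 0.106·0.164 + 0.29·0.234 + 0.124·0.072
      = 0.11183 + 0.017384 + 0.06786 + 0.008928 = 0.206002

P(S) ≈ 0.2060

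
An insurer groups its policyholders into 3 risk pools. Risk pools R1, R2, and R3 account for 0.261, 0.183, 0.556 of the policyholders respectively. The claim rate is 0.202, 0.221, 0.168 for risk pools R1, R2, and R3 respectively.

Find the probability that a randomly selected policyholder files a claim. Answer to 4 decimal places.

P(C) ≈ 0.1866

P(C) = P(C|R1)·P(R1) + P(C|R2)·P(R2) + P(C|R3)·P(R3)
      = 0.202·0.261 + 0.221·0.183 + 0.168·0.556
      = 0.052722 + 0.040443 + 0.093408 = 0.186573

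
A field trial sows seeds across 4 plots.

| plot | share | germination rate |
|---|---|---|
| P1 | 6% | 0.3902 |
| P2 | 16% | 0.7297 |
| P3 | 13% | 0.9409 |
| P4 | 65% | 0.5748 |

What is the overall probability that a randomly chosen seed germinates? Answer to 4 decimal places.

0.6361

P(G) = P(G|P1)·P(P1) + P(G|P2)·P(P2) + P(G|P3)·P(P3) + P(G|P4)·P(P4)
      = 0.3902·0.06 + 0.7297·0.16 + 0.9409·0.13 + 0.5748·0.65
      = 0.023412 + 0.116752 + 0.122317 + 0.37362 = 0.636101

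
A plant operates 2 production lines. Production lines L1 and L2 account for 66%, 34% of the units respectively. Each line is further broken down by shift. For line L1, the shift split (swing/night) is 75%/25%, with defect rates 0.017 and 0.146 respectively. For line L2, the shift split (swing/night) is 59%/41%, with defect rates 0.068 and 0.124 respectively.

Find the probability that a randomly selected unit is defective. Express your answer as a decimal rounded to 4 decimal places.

P(D) ≈ 0.0634

P(D|L1) = 0.75·0.017 + 0.25·0.146 = 0.01275 + 0.0365 = 0.04925
P(D|L2) = 0.59·0.068 + 0.41·0.124 = 0.04012 + 0.05084 = 0.09096
Then overall,
P(D) = 0.66·0.04925 + 0.34·0.09096
      = 0.032505 + 0.0309264 = 0.0634314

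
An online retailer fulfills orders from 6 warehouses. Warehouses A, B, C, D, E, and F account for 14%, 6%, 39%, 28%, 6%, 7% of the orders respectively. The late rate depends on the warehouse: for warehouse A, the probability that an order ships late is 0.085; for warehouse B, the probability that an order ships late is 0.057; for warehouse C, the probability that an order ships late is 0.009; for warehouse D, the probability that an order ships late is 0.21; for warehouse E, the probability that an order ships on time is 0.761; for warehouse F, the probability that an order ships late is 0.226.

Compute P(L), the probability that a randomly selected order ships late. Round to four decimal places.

P(L) ≈ 0.1078

P(L|E) = 1 − 0.761 = 0.239.
Using total probability over the partition,
P(L) = P(L|A)·P(A) + P(L|B)·P(B) + P(L|C)·P(C) + P(L|D)·P(D) + P(L|E)·P(E) + P(L|F)·P(F)
      = 0.085·0.14 + 0.057·0.06 + 0.009·0.39 + 0.21·0.28 + 0.239·0.06 + 0.226·0.07
      = 0.0119 + 0.00342 + 0.00351 + 0.0588 + 0.01434 + 0.01582 = 0.10779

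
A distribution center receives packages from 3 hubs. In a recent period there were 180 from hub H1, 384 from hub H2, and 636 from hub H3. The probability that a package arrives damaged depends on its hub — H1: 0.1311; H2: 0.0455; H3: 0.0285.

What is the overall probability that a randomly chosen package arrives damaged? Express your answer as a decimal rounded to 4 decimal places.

Total: 180 + 384 + 636 = 1200.
P(H1) = 180/1200 = 0.15. P(H2) = 384/1200 = 0.32. P(H3) = 636/1200 = 0.53.
P(D) = P(D|H1)·P(H1) + P(D|H2)·P(H2) + P(D|H3)·P(H3)
      = 0.1311·0.15 + 0.0455·0.32 + 0.0285·0.53
      = 0.019665 + 0.01456 + 0.015105 = 0.04933

0.0493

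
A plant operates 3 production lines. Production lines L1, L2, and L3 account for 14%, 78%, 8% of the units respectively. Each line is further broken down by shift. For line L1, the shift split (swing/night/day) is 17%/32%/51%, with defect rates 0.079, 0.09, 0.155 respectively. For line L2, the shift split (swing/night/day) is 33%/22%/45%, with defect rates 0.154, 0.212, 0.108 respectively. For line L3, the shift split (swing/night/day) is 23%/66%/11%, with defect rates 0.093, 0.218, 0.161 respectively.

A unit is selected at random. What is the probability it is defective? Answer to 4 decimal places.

P(D|L1) = 0.17·0.079 + 0.32·0.09 + 0.51·0.155 = 0.01343 + 0.0288 + 0.07905 = 0.12128
P(D|L2) = 0.33·0.154 + 0.22·0.212 + 0.45·0.108 = 0.05082 + 0.04664 + 0.0486 = 0.14606
P(D|L3) = 0.23·0.093 + 0.66·0.218 + 0.11·0.161 = 0.02139 + 0.14388 + 0.01771 = 0.18298
By total probability over the outer partition,
P(D) = 0.14·0.12128 + 0.78·0.14606 + 0.08·0.18298
      = 0.0169792 + 0.1139268 + 0.0146384 = 0.1455444

P(D) ≈ 0.1455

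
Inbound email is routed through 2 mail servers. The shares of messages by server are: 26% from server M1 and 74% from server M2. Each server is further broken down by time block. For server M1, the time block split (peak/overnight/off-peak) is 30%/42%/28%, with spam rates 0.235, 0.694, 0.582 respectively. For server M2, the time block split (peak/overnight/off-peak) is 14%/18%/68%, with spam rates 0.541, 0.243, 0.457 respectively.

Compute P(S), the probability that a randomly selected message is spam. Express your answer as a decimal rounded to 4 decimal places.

0.4549

P(S|M1) = 0.3·0.235 + 0.42·0.694 + 0.28·0.582 = 0.0705 + 0.29148 + 0.16296 = 0.52494
P(S|M2) = 0.14·0.541 + 0.18·0.243 + 0.68·0.457 = 0.07574 + 0.04374 + 0.31076 = 0.43024
By total probability over the outer partition,
P(S) = 0.26·0.52494 + 0.74·0.43024
      = 0.1364844 + 0.3183776 = 0.454862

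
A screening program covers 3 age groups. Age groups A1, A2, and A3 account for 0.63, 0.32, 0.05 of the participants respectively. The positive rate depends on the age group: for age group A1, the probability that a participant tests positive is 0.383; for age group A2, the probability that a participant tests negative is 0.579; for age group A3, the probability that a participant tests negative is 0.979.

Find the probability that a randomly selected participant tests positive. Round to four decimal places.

P(T|A2) = 1 − 0.579 = 0.421.
P(T|A3) = 1 − 0.979 = 0.021.
P(T) = P(T|A1)·P(A1) + P(T|A2)·P(A2) + P(T|A3)·P(A3)
      = 0.383·0.63 + 0.421·0.32 + 0.021·0.05
      = 0.24129 + 0.13472 + 0.00105 = 0.37706

P(T) ≈ 0.3771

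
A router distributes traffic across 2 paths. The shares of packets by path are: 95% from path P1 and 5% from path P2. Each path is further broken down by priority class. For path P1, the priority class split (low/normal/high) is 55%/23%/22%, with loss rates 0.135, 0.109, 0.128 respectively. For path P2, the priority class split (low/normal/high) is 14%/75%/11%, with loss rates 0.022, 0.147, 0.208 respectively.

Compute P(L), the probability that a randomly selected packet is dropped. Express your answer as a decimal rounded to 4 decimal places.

P(L|P1) = 0.55·0.135 + 0.23·0.109 + 0.22·0.128 = 0.07425 + 0.02507 + 0.02816 = 0.12748
P(L|P2) = 0.14·0.022 + 0.75·0.147 + 0.11·0.208 = 0.00308 + 0.11025 + 0.02288 = 0.13621
Then overall,
P(L) = 0.95·0.12748 + 0.05·0.13621
      = 0.121106 + 0.0068105 = 0.1279165

P(L) ≈ 0.1279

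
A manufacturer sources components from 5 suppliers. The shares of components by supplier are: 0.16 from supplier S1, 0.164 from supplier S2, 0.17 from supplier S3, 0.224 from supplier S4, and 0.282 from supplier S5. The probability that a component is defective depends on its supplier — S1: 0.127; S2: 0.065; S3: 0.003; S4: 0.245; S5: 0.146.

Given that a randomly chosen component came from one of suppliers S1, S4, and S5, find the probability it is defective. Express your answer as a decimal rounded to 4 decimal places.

0.1747

Let S = {S1, S4, S5}.
P(S) = 0.16 + 0.224 + 0.282 = 0.666.
P(D ∩ S) = 0.127·0.16 + 0.245·0.224 + 0.146·0.282 = 0.02032 + 0.05488 + 0.041172 = 0.116372.
P(D | S) = 0.116372 / 0.666 = 0.174733…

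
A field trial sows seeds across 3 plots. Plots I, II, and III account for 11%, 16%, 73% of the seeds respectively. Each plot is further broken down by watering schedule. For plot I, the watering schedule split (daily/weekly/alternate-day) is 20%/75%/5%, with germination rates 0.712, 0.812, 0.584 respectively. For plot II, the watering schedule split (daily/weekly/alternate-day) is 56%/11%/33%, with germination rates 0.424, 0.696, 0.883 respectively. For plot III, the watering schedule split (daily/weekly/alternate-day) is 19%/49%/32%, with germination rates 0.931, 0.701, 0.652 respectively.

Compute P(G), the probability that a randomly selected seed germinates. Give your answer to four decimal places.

P(G|I) = 0.2·0.712 + 0.75·0.812 + 0.05·0.584 = 0.1424 + 0.609 + 0.0292 = 0.7806
P(G|II) = 0.56·0.424 + 0.11·0.696 + 0.33·0.883 = 0.23744 + 0.07656 + 0.29139 = 0.60539
P(G|III) = 0.19·0.931 + 0.49·0.701 + 0.32·0.652 = 0.17689 + 0.34349 + 0.20864 = 0.72902
By total probability over the outer partition,
P(G) = 0.11·0.7806 + 0.16·0.60539 + 0.73·0.72902
      = 0.085866 + 0.0968624 + 0.5321846 = 0.714913

P(G) ≈ 0.7149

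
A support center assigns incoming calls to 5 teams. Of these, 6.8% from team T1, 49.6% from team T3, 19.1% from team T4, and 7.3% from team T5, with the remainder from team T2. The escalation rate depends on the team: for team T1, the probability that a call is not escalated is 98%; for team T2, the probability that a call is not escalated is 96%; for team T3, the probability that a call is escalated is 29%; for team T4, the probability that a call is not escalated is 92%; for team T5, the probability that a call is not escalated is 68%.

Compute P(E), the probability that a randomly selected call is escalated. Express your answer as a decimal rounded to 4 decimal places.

P(E) ≈ 0.1907

P(T2) = 1 − (0.068 + 0.496 + 0.191 + 0.073) = 0.172.
P(E|T1) = 1 − 0.98 = 0.02.
P(E|T2) = 1 − 0.96 = 0.04.
P(E|T4) = 1 − 0.92 = 0.08.
P(E|T5) = 1 − 0.68 = 0.32.
Using total probability over the partition,
P(E) = P(E|T1)·P(T1) + P(E|T2)·P(T2) + P(E|T3)·P(T3) + P(E|T4)·P(T4) + P(E|T5)·P(T5)
      = 0.02·0.068 + 0.04·0.172 + 0.29·0.496 + 0.08·0.191 + 0.32·0.073
      = 0.00136 + 0.00688 + 0.14384 + 0.01528 + 0.02336 = 0.19072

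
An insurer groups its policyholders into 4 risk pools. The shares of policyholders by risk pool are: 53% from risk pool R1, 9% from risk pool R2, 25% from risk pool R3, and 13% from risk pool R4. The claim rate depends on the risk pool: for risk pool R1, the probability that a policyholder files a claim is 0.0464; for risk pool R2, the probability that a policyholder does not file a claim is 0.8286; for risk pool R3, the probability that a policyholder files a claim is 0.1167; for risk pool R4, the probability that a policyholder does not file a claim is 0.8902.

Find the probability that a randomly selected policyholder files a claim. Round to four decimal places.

P(C|R2) = 1 − 0.8286 = 0.1714.
P(C|R4) = 1 − 0.8902 = 0.1098.
P(C) = P(C|R1)·P(R1) + P(C|R2)·P(R2) + P(C|R3)·P(R3) + P(C|R4)·P(R4)
      = 0.0464·0.53 + 0.1714·0.09 + 0.1167·0.25 + 0.1098·0.13
      = 0.024592 + 0.015426 + 0.029175 + 0.014274 = 0.083467

P(C) ≈ 0.0835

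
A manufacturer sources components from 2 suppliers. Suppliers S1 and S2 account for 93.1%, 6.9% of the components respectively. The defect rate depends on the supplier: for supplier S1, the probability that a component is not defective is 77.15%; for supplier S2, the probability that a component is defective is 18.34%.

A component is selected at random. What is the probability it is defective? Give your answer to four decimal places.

P(D|S1) = 1 − 0.7715 = 0.2285.
P(D) = P(D|S1)·P(S1) + P(D|S2)·P(S2)
      = 0.2285·0.931 + 0.1834·0.069
      = 0.2127335 + 0.0126546 = 0.2253881

P(D) ≈ 0.2254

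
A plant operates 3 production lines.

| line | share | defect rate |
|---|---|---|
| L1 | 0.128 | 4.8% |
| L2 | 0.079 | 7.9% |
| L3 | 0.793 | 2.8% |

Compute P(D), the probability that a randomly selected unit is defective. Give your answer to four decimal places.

0.0346

Summing over the partition,
P(D) = P(D|L1)·P(L1) + P(D|L2)·P(L2) + P(D|L3)·P(L3)
      = 0.048·0.128 + 0.079·0.079 + 0.028·0.793
      = 0.006144 + 0.006241 + 0.022204 = 0.034589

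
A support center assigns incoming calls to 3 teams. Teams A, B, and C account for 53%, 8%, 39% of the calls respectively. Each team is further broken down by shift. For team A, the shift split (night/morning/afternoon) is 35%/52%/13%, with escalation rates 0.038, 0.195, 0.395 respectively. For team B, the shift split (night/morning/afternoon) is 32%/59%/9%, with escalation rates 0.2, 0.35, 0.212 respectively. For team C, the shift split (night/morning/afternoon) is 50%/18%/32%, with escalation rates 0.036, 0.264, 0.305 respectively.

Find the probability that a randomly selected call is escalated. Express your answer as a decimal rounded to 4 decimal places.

P(E|A) = 0.35·0.038 + 0.52·0.195 + 0.13·0.395 = 0.0133 + 0.1014 + 0.05135 = 0.16605
P(E|B) = 0.32·0.2 + 0.59·0.35 + 0.09·0.212 = 0.064 + 0.2065 + 0.01908 = 0.28958
P(E|C) = 0.5·0.036 + 0.18·0.264 + 0.32·0.305 = 0.018 + 0.04752 + 0.0976 = 0.16312
By total probability over the outer partition,
P(E) = 0.53·0.16605 + 0.08·0.28958 + 0.39·0.16312
      = 0.0880065 + 0.0231664 + 0.0636168 = 0.1747897

P(E) ≈ 0.1748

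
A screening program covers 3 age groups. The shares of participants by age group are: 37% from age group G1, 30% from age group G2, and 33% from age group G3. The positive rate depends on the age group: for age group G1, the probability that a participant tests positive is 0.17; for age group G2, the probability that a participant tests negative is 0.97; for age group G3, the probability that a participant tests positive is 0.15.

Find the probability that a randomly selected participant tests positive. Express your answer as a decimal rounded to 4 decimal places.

P(T|G2) = 1 − 0.97 = 0.03.
P(T) = P(T|G1)·P(G1) + P(T|G2)·P(G2) + P(T|G3)·P(G3)
      = 0.17·0.37 + 0.03·0.3 + 0.15·0.33
      = 0.0629 + 0.009 + 0.0495 = 0.1214

P(T) ≈ 0.1214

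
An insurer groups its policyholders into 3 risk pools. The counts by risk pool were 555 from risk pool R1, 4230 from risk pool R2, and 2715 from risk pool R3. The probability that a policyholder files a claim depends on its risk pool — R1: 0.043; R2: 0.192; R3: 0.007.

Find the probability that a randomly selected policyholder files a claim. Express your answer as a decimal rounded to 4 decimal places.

P(C) ≈ 0.1140

Total: 555 + 4230 + 2715 = 7500.
P(R1) = 555/7500 = 0.074. P(R2) = 4230/7500 = 0.564. P(R3) = 2715/7500 = 0.362.
P(C) = P(C|R1)·P(R1) + P(C|R2)·P(R2) + P(C|R3)·P(R3)
      = 0.043·0.074 + 0.192·0.564 + 0.007·0.362
      = 0.003182 + 0.108288 + 0.002534 = 0.114004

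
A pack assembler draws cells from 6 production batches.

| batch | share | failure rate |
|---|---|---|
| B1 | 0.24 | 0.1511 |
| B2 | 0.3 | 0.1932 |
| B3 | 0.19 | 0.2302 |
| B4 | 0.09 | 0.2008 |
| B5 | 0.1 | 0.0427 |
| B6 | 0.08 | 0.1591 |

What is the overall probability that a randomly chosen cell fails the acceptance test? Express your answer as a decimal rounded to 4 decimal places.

0.1730

P(F) = P(F|B1)·P(B1) + P(F|B2)·P(B2) + P(F|B3)·P(B3) + P(F|B4)·P(B4) + P(F|B5)·P(B5) + P(F|B6)·P(B6)
      = 0.1511·0.24 + 0.1932·0.3 + 0.2302·0.19 + 0.2008·0.09 + 0.0427·0.1 + 0.1591·0.08
      = 0.036264 + 0.05796 + 0.043738 + 0.018072 + 0.00427 + 0.012728 = 0.173032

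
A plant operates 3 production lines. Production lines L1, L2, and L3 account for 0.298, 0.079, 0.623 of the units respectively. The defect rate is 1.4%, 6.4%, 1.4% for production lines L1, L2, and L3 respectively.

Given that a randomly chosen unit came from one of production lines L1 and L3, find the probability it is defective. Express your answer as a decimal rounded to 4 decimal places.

P(D|S) ≈ 0.0140

Let S = {L1, L3}.
P(S) = 0.298 + 0.623 = 0.921.
P(D ∩ S) = 0.014·0.298 + 0.014·0.623 = 0.004172 + 0.008722 = 0.012894.
P(D | S) = 0.012894 / 0.921 = 0.014000…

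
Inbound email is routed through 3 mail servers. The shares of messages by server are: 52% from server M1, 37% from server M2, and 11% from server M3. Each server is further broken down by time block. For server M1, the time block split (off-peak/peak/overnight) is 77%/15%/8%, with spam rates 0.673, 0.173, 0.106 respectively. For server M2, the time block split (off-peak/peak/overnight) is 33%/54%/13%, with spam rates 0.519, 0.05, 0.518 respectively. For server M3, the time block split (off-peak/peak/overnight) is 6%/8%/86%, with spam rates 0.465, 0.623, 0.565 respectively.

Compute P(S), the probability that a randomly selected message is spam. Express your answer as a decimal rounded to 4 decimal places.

0.4476

P(S|M1) = 0.77·0.673 + 0.15·0.173 + 0.08·0.106 = 0.51821 + 0.02595 + 0.00848 = 0.55264
P(S|M2) = 0.33·0.519 + 0.54·0.05 + 0.13·0.518 = 0.17127 + 0.027 + 0.06734 = 0.26561
P(S|M3) = 0.06·0.465 + 0.08·0.623 + 0.86·0.565 = 0.0279 + 0.04984 + 0.4859 = 0.56364
By total probability over the outer partition,
P(S) = 0.52·0.55264 + 0.37·0.26561 + 0.11·0.56364
      = 0.2873728 + 0.0982757 + 0.0620004 = 0.4476489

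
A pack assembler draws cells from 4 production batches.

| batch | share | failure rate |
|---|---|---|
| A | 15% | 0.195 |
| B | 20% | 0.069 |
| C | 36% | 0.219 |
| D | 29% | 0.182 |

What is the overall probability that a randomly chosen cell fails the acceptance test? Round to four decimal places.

P(F) = P(F|A)·P(A) + P(F|B)·P(B) + P(F|C)·P(C) + P(F|D)·P(D)
      = 0.195·0.15 + 0.069·0.2 + 0.219·0.36 + 0.182·0.29
      = 0.02925 + 0.0138 + 0.07884 + 0.05278 = 0.17467

0.1747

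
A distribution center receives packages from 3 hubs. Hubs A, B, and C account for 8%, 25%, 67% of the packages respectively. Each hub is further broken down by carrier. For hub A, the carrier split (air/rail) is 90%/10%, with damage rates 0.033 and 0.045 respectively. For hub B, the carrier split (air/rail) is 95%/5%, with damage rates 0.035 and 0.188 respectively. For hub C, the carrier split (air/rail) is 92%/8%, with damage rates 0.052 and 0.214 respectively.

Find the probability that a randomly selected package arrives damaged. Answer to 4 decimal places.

P(D|A) = 0.9·0.033 + 0.1·0.045 = 0.0297 + 0.0045 = 0.0342
P(D|B) = 0.95·0.035 + 0.05·0.188 = 0.03325 + 0.0094 = 0.04265
P(D|C) = 0.92·0.052 + 0.08·0.214 = 0.04784 + 0.01712 = 0.06496
Then overall,
P(D) = 0.08·0.0342 + 0.25·0.04265 + 0.67·0.06496
      = 0.002736 + 0.0106625 + 0.0435232 = 0.0569217

0.0569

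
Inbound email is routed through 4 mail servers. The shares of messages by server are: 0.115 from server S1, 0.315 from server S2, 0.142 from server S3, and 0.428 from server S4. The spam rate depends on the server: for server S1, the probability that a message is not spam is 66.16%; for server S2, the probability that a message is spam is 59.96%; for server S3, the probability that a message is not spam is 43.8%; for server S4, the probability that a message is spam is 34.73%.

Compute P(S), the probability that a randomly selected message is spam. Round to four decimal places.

0.4562

P(S|S1) = 1 − 0.6616 = 0.3384.
P(S|S3) = 1 − 0.438 = 0.562.
P(S) = P(S|S1)·P(S1) + P(S|S2)·P(S2) + P(S|S3)·P(S3) + P(S|S4)·P(S4)
      = 0.3384·0.115 + 0.5996·0.315 + 0.562·0.142 + 0.3473·0.428
      = 0.038916 + 0.188874 + 0.079804 + 0.1486444 = 0.4562384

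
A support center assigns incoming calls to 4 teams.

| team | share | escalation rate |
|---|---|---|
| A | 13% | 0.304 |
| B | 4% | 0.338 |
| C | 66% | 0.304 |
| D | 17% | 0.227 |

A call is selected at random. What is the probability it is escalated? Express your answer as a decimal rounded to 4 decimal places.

P(E) ≈ 0.2923

P(E) = P(E|A)·P(A) + P(E|B)·P(B) + P(E|C)·P(C) + P(E|D)·P(D)
      = 0.304·0.13 + 0.338·0.04 + 0.304·0.66 + 0.227·0.17
      = 0.03952 + 0.01352 + 0.20064 + 0.03859 = 0.29227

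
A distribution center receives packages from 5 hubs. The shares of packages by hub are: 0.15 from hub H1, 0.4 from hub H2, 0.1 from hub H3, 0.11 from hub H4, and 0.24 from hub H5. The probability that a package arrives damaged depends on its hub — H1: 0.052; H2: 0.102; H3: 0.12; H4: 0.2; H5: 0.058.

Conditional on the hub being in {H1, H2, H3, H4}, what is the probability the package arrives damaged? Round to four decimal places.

0.1087

Let S = {H1, H2, H3, H4}.
P(S) = 0.15 + 0.4 + 0.1 + 0.11 = 0.76.
P(D ∩ S) = 0.052·0.15 + 0.102·0.4 + 0.12·0.1 + 0.2·0.11 = 0.0078 + 0.0408 + 0.012 + 0.022 = 0.0826.
P(D | S) = 0.0826 / 0.76 = 0.108684…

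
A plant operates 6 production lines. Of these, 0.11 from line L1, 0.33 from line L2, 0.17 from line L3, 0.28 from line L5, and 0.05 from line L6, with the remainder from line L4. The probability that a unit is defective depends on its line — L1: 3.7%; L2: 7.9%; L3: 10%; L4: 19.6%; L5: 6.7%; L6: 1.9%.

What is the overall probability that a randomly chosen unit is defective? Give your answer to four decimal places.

P(L4) = 1 − (0.11 + 0.33 + 0.17 + 0.28 + 0.05) = 0.06.
By the law of total probability,
P(D) = P(D|L1)·P(L1) + P(D|L2)·P(L2) + P(D|L3)·P(L3) + P(D|L4)·P(L4) + P(D|L5)·P(L5) + P(D|L6)·P(L6)
      = 0.037·0.11 + 0.079·0.33 + 0.1·0.17 + 0.196·0.06 + 0.067·0.28 + 0.019·0.05
      = 0.00407 + 0.02607 + 0.017 + 0.01176 + 0.01876 + 0.00095 = 0.07861

P(D) ≈ 0.0786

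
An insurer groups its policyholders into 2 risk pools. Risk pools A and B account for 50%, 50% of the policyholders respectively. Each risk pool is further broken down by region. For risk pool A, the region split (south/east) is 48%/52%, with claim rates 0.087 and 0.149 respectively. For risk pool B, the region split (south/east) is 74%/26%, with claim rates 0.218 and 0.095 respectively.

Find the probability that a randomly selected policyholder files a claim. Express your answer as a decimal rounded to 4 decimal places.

P(C|A) = 0.48·0.087 + 0.52·0.149 = 0.04176 + 0.07748 = 0.11924
P(C|B) = 0.74·0.218 + 0.26·0.095 = 0.16132 + 0.0247 = 0.18602
By total probability over the outer partition,
P(C) = 0.5·0.11924 + 0.5·0.18602
      = 0.05962 + 0.09301 = 0.15263

P(C) ≈ 0.1526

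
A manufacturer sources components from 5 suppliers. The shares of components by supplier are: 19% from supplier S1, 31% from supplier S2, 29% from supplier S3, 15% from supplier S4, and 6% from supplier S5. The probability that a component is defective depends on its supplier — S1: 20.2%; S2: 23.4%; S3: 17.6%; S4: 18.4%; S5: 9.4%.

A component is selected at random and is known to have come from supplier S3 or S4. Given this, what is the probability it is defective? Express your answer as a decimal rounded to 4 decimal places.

Let S = {S3, S4}.
P(S) = 0.29 + 0.15 = 0.44.
P(D ∩ S) = 0.176·0.29 + 0.184·0.15 = 0.05104 + 0.0276 = 0.07864.
P(D | S) = 0.07864 / 0.44 = 0.178727…

P(D|S) ≈ 0.1787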